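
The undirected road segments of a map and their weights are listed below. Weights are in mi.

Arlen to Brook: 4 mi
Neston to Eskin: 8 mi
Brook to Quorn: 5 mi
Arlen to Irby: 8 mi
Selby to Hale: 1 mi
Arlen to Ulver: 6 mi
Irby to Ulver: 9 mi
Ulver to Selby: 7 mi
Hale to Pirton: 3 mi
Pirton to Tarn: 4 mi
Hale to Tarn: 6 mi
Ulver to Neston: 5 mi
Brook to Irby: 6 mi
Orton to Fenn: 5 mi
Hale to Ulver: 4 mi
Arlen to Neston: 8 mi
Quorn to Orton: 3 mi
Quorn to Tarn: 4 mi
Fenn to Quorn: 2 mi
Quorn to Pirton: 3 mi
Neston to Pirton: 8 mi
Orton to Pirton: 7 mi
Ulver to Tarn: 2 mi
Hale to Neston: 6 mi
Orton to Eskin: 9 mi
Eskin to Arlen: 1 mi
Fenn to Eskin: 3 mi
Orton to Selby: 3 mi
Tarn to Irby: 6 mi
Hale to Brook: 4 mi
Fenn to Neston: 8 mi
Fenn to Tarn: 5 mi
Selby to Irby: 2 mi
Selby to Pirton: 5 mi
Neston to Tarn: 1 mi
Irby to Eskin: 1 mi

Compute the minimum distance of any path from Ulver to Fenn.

Compare a few routes:
Ulver–Tarn–Quorn–Fenn: 2+4+2 = 8
Ulver–Tarn–Fenn: 2+5 = 7
Cheapest is Ulver–Tarn–Fenn at 7 mi.

7 mi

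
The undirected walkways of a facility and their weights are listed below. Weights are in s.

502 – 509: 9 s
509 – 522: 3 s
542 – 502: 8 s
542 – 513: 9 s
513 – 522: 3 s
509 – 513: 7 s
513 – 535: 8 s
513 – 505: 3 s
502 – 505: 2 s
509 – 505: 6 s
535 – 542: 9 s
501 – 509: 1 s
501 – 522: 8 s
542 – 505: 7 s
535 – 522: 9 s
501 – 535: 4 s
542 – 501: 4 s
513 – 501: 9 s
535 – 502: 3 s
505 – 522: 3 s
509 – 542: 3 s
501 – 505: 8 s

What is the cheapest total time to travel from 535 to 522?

8 s

Shortest distances from 535:
535: 0
502: 3  (via 535)
501: 4  (via 535)
509: 5  (via 501)
505: 5  (via 502)
542: 8  (via 501)
513: 8  (via 535)
522: 8  (via 509)
Shortest route: 535 → 501 → 509 → 522 = 8 s.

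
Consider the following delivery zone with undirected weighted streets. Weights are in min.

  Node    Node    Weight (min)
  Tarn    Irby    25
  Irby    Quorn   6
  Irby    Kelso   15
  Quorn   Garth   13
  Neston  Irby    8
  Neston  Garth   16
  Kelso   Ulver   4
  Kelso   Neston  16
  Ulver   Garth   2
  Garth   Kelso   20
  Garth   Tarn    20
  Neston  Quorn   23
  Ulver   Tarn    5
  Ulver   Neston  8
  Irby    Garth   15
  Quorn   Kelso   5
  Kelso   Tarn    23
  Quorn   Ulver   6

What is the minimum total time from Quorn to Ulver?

Candidate routes:
Quorn → Kelso → Ulver: 5+4 = 9
Quorn → Garth → Ulver: 13+2 = 15
Quorn → Ulver: 6 = 6
The minimum is 6 min via Quorn → Ulver.

6 min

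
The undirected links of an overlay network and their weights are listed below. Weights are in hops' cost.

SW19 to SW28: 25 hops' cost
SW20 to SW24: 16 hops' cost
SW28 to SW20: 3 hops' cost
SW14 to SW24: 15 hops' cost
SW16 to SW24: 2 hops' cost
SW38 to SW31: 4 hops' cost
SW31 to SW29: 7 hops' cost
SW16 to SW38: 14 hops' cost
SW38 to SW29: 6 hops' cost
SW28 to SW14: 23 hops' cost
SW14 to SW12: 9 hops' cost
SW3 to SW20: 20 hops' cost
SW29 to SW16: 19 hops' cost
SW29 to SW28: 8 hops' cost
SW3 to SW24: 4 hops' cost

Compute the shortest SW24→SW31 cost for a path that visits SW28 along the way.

Shortest SW24→SW28: SW24–SW20–SW28 = 19
Shortest SW28→SW31: SW28–SW29–SW31 = 15
Total via SW28: 19 + 15 = 34 hops' cost.

34 hops' cost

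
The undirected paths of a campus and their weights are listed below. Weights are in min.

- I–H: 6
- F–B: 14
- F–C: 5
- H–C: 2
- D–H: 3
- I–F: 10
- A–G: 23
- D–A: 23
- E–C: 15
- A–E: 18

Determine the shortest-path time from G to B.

Settle nodes by increasing distance from G:
G: 0
A: 23  (via G)
E: 41  (via A)
D: 46  (via A)
H: 49  (via D)
C: 51  (via H)
I: 55  (via H)
F: 56  (via C)
B: 70  (via F)
Shortest route: G–A–D–H–C–F–B = 70 min.

70 min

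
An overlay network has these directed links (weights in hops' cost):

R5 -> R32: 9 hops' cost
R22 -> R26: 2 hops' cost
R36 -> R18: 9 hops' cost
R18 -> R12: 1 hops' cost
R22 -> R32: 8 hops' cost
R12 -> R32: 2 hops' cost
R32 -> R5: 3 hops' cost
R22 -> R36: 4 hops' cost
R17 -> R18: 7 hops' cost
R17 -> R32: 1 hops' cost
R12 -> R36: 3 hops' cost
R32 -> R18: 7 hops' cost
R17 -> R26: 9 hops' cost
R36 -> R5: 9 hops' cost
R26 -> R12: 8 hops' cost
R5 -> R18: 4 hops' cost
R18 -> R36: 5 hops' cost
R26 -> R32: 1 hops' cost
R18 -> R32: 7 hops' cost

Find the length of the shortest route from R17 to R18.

Settle nodes by increasing distance from R17:
R17: 0
R32: 1  (via R17)
R5: 4  (via R32)
R18: 7  (via R17)
Shortest route: R17 → R18 = 7 hops' cost.

7 hops' cost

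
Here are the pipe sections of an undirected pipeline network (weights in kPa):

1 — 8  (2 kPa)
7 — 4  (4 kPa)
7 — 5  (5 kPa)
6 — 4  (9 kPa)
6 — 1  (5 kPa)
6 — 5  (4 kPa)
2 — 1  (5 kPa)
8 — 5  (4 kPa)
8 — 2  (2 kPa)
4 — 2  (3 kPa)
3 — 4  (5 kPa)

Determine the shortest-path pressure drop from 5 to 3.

14 kPa

Compare a few routes:
5 → 8 → 1 → 2 → 4 → 3: 4+2+5+3+5 = 19
5 → 6 → 1 → 8 → 2 → 4 → 3: 4+5+2+2+3+5 = 21
5 → 6 → 4 → 3: 4+9+5 = 18
5 → 7 → 4 → 3: 5+4+5 = 14
The minimum is 14 kPa via 5 → 7 → 4 → 3.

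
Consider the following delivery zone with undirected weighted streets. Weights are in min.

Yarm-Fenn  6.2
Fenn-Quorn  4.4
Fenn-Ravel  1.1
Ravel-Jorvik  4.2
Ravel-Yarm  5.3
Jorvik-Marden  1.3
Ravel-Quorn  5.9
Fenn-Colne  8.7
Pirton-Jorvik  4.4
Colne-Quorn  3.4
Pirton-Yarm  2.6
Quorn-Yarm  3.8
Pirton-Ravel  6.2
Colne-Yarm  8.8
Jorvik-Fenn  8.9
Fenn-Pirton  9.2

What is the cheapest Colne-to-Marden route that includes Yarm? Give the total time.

Best Colne to Yarm: Colne → Quorn → Yarm costing 7.2
Shortest Yarm→Marden: Yarm → Pirton → Jorvik → Marden = 8.3
Total via Yarm: 7.2 + 8.3 = 15.5 min.

15.5 min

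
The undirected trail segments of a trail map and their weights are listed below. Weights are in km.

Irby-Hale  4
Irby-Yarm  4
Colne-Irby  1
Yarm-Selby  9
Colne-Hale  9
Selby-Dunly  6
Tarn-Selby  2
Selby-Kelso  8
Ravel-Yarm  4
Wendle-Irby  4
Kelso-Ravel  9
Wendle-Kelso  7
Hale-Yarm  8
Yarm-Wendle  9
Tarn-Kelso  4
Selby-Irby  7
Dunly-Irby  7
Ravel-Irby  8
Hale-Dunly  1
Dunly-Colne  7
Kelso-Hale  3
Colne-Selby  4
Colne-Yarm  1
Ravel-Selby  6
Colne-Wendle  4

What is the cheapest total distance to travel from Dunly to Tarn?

8 km

Enumerating some paths:
Dunly–Hale–Irby–Colne–Selby–Tarn: 1+4+1+4+2 = 12
Dunly–Hale–Kelso–Tarn: 1+3+4 = 8
Dunly–Colne–Selby–Tarn: 7+4+2 = 13
Cheapest is Dunly–Hale–Kelso–Tarn at 8 km.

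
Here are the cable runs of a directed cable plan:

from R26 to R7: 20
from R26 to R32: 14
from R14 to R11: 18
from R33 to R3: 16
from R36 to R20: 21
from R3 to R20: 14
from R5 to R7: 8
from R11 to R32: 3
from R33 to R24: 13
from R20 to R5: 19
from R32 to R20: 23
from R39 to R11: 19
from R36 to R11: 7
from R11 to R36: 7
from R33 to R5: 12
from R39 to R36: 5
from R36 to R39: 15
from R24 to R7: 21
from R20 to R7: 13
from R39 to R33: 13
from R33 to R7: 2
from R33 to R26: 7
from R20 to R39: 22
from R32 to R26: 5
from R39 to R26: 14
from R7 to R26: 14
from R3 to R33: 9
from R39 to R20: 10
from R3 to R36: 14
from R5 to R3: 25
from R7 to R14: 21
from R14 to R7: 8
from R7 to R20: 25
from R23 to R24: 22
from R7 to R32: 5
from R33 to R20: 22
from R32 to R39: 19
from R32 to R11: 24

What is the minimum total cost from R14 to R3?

61

Compare a few routes:
R14 → R7 → R32 → R39 → R33 → R3: 8+5+19+13+16 = 61
R14 → R11 → R32 → R39 → R33 → R3: 18+3+19+13+16 = 69
R14 → R11 → R36 → R39 → R33 → R3: 18+7+15+13+16 = 69
Cheapest is R14 → R7 → R32 → R39 → R33 → R3 at 61.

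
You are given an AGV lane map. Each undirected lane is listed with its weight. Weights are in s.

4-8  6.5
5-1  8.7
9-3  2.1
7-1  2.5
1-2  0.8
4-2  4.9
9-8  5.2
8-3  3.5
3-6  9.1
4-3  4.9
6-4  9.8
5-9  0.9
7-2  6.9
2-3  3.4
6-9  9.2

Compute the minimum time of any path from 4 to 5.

7.9 s

Compare a few routes:
4 - 2 - 3 - 9 - 5: 4.9+3.4+2.1+0.9 = 11.3
4 - 3 - 9 - 5: 4.9+2.1+0.9 = 7.9
4 - 8 - 9 - 5: 6.5+5.2+0.9 = 12.6
The minimum is 7.9 s via 4 - 3 - 9 - 5.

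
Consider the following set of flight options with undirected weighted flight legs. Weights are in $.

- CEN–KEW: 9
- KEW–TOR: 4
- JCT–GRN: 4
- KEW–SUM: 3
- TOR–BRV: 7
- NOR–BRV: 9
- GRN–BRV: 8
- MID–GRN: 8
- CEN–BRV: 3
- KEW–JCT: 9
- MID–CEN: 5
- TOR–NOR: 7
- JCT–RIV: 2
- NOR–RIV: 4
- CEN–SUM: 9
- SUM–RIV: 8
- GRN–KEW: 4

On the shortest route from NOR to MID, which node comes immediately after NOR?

BRV

Compare a few routes:
NOR - TOR - KEW - GRN - MID: 7+4+4+8 = 23
NOR - TOR - BRV - CEN - MID: 7+7+3+5 = 22
NOR - BRV - CEN - MID: 9+3+5 = 17
NOR - RIV - JCT - GRN - MID: 4+2+4+8 = 18
The minimum is $17 via NOR - BRV - CEN - MID.
So from NOR the first move is to BRV.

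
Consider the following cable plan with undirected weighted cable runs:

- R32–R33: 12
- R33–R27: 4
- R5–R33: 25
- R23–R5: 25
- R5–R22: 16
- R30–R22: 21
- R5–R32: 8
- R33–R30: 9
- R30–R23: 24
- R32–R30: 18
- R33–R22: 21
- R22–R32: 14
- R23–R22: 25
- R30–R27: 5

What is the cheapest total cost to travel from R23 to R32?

33

Compare a few routes:
R23 - R5 - R32: 25+8 = 33
R23 - R22 - R32: 25+14 = 39
The minimum is 33 via R23 - R5 - R32.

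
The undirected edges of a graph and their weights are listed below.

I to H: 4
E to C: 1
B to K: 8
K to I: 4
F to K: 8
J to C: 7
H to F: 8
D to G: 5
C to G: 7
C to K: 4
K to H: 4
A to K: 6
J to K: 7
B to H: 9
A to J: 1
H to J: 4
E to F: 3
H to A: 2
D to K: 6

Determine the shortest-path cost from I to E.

9

Running Dijkstra from I:
I: 0
H: 4  (via I)
K: 4  (via I)
A: 6  (via H)
J: 7  (via A)
C: 8  (via K)
E: 9  (via C)
Shortest route: I → K → C → E = 9.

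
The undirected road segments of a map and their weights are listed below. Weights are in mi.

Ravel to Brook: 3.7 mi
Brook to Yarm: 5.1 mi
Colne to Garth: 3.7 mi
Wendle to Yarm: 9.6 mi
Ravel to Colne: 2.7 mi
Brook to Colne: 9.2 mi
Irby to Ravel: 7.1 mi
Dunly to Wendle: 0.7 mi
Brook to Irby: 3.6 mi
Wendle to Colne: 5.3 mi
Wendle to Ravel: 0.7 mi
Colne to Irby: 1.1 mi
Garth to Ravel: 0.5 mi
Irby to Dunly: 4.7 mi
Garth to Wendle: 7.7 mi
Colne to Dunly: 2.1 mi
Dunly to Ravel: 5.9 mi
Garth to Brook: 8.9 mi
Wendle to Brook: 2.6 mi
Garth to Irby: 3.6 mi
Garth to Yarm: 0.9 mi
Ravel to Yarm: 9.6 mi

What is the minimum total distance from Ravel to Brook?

Compare a few routes:
Ravel–Wendle–Brook: 0.7+2.6 = 3.3
Ravel–Brook: 3.7 = 3.7
The minimum is 3.3 mi via Ravel–Wendle–Brook.

3.3 mi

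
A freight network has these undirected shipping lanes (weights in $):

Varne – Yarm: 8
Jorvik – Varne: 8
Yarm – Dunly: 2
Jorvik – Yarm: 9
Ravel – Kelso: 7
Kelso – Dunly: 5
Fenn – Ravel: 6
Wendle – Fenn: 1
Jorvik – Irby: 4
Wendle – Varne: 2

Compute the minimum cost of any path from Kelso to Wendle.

$14

Shortest distances from Kelso:
Kelso: 0
Dunly: 5  (via Kelso)
Yarm: 7  (via Dunly)
Ravel: 7  (via Kelso)
Fenn: 13  (via Ravel)
Wendle: 14  (via Fenn)
Shortest route: Kelso–Ravel–Fenn–Wendle = $14.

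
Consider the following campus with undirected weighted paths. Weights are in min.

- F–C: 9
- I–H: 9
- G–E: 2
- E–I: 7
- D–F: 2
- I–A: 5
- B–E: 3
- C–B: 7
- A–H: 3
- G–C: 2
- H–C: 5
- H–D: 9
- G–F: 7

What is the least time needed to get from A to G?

Running Dijkstra from A:
A: 0
H: 3  (via A)
I: 5  (via A)
C: 8  (via H)
G: 10  (via C)
Shortest route: A → H → C → G = 10 min.

10 min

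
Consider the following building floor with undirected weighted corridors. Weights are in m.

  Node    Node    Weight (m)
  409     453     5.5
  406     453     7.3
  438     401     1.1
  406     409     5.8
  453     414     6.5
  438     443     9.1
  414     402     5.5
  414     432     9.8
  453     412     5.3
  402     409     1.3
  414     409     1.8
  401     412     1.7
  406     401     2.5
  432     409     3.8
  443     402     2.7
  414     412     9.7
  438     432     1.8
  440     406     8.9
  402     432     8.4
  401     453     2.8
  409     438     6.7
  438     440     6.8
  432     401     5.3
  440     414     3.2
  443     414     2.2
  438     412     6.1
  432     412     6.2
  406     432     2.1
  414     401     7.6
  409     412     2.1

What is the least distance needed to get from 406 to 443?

Candidate routes:
406 → 409 → 402 → 443: 5.8+1.3+2.7 = 9.8
406 → 432 → 409 → 402 → 443: 2.1+3.8+1.3+2.7 = 9.9
406 → 432 → 409 → 414 → 443: 2.1+3.8+1.8+2.2 = 9.9
406 → 401 → 412 → 409 → 414 → 443: 2.5+1.7+2.1+1.8+2.2 = 10.3
The minimum is 9.8 m via 406 → 409 → 402 → 443.

9.8 m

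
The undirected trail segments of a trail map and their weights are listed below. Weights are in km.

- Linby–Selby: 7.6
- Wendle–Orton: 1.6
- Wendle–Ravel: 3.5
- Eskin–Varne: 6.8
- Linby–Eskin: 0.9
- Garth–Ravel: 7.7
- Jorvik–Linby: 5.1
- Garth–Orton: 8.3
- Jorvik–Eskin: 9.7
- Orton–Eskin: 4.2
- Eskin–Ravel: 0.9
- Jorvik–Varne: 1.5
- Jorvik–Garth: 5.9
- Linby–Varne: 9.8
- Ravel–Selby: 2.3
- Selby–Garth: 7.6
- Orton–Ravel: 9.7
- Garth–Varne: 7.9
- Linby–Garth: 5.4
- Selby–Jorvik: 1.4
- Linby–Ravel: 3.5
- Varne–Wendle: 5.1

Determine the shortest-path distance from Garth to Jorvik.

Shortest distances from Garth:
Garth: 0
Linby: 5.4  (via Garth)
Jorvik: 5.9  (via Garth)
Shortest route: Garth → Jorvik = 5.9 km.

5.9 km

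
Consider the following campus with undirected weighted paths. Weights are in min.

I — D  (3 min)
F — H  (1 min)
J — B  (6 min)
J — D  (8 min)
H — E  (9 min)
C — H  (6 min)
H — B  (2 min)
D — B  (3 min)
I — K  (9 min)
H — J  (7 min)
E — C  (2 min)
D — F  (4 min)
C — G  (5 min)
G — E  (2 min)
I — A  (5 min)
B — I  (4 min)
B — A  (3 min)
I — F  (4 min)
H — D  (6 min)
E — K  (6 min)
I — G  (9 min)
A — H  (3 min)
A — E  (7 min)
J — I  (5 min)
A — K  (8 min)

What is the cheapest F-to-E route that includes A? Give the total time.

Shortest F→A: F–H–A = 4
Best A to E: A–E costing 7
Total via A: 4 + 7 = 11 min.

11 min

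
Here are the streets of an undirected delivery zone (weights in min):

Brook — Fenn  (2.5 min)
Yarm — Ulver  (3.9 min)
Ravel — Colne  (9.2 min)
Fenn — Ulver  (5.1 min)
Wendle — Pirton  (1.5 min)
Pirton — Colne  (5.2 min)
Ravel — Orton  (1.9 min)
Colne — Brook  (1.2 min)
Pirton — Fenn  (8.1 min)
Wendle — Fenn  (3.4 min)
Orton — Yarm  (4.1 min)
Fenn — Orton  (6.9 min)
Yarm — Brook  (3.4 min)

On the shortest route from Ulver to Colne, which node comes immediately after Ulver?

Candidate routes:
Ulver–Yarm–Brook–Colne: 3.9+3.4+1.2 = 8.5
Ulver–Fenn–Brook–Colne: 5.1+2.5+1.2 = 8.8
Cheapest is Ulver–Yarm–Brook–Colne at 8.5 min.
So from Ulver the first move is to Yarm.

Yarm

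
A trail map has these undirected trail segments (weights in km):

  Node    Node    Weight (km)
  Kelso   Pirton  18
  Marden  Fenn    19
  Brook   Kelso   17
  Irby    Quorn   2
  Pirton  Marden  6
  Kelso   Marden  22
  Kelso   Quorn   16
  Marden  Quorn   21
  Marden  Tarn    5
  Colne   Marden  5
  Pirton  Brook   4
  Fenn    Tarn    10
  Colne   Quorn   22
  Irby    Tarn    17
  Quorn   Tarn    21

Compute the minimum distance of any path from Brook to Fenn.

Settle nodes by increasing distance from Brook:
Brook: 0
Pirton: 4  (via Brook)
Marden: 10  (via Pirton)
Colne: 15  (via Marden)
Tarn: 15  (via Marden)
Kelso: 17  (via Brook)
Fenn: 25  (via Tarn)
Shortest route: Brook → Pirton → Marden → Tarn → Fenn = 25 km.

25 km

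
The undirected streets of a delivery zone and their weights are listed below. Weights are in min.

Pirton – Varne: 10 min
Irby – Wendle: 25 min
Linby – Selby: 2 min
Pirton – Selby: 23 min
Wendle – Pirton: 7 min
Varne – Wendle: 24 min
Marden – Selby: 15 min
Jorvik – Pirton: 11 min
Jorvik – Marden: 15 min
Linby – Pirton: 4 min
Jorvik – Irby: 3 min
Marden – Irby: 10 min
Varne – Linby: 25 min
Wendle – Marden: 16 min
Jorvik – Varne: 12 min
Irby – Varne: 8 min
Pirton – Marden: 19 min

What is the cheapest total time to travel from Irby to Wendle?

Running Dijkstra from Irby:
Irby: 0
Jorvik: 3  (via Irby)
Varne: 8  (via Irby)
Marden: 10  (via Irby)
Pirton: 14  (via Jorvik)
Linby: 18  (via Pirton)
Selby: 20  (via Linby)
Wendle: 21  (via Pirton)
Shortest route: Irby–Jorvik–Pirton–Wendle = 21 min.

21 min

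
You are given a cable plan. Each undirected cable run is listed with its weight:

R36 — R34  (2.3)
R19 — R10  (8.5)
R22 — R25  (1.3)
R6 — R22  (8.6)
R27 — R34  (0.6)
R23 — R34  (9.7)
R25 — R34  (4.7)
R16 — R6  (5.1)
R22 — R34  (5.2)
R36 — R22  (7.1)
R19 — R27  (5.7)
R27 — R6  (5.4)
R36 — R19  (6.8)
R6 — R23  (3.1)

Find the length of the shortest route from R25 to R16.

15

Settle nodes by increasing distance from R25:
R25: 0
R22: 1.3  (via R25)
R34: 4.7  (via R25)
R27: 5.3  (via R34)
R36: 7  (via R34)
R6: 9.9  (via R22)
R19: 11  (via R27)
R23: 13  (via R6)
R16: 15  (via R6)
Shortest route: R25–R22–R6–R16 = 15.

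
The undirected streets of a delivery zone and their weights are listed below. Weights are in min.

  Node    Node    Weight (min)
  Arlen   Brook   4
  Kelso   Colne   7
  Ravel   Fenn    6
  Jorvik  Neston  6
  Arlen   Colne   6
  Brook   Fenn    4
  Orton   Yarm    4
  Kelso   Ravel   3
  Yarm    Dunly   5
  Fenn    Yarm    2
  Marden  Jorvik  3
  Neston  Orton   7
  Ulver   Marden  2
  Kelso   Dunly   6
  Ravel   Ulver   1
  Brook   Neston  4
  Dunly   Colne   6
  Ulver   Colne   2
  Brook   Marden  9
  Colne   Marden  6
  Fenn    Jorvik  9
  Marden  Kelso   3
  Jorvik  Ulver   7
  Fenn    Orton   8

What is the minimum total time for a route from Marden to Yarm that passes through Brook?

Best Marden to Brook: Marden–Brook costing 9
Shortest Brook→Yarm: Brook–Fenn–Yarm = 6
Total via Brook: 9 + 6 = 15 min.

15 min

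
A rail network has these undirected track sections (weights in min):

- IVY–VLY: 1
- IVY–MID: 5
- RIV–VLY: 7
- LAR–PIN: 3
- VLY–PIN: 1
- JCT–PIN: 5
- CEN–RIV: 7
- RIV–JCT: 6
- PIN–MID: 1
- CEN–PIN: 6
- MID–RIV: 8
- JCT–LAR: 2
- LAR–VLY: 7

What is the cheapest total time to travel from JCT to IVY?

7 min

Settle nodes by increasing distance from JCT:
JCT: 0
LAR: 2  (via JCT)
PIN: 5  (via JCT)
RIV: 6  (via JCT)
VLY: 6  (via PIN)
MID: 6  (via PIN)
IVY: 7  (via VLY)
Shortest route: JCT → PIN → VLY → IVY = 7 min.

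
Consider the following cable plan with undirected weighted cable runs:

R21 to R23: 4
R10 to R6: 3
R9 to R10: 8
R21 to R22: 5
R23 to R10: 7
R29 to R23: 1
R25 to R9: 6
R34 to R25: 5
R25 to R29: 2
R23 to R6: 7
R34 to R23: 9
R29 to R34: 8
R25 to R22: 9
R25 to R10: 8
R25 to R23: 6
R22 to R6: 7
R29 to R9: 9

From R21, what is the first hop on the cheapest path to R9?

Candidate routes:
R21–R23–R29–R25–R9: 4+1+2+6 = 13
R21–R23–R29–R9: 4+1+9 = 14
Cheapest is R21–R23–R29–R25–R9 at 13.
So from R21 the first move is to R23.

R23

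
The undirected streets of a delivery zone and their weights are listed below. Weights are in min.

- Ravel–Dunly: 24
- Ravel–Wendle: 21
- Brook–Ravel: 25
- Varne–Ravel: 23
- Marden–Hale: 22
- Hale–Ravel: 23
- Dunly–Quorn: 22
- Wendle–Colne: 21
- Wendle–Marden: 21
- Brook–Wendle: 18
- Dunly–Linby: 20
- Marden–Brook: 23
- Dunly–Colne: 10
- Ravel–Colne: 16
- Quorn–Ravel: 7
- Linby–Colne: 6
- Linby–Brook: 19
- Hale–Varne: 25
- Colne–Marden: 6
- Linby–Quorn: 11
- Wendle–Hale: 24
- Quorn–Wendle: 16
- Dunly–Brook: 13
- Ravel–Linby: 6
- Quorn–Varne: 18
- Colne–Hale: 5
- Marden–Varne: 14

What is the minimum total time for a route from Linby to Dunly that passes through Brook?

Shortest Linby→Brook: Linby → Brook = 19
Best Brook to Dunly: Brook → Dunly costing 13
Total via Brook: 19 + 13 = 32 min.

32 min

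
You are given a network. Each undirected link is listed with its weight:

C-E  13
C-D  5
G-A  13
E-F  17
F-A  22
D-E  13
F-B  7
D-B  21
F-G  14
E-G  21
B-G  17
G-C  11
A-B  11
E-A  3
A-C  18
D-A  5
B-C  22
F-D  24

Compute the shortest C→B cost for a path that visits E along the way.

27

Shortest C→E: C → E = 13
Best E to B: E → A → B costing 14
Total via E: 13 + 14 = 27.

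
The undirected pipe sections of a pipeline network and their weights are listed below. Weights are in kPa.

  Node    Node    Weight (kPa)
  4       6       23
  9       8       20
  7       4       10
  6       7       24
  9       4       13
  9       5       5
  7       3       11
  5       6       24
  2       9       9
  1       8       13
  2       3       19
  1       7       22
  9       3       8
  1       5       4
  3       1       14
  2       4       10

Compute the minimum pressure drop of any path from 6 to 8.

Shortest distances from 6:
6: 0
4: 23  (via 6)
5: 24  (via 6)
7: 24  (via 6)
1: 28  (via 5)
9: 29  (via 5)
2: 33  (via 4)
3: 35  (via 7)
8: 41  (via 1)
Shortest route: 6–5–1–8 = 41 kPa.

41 kPa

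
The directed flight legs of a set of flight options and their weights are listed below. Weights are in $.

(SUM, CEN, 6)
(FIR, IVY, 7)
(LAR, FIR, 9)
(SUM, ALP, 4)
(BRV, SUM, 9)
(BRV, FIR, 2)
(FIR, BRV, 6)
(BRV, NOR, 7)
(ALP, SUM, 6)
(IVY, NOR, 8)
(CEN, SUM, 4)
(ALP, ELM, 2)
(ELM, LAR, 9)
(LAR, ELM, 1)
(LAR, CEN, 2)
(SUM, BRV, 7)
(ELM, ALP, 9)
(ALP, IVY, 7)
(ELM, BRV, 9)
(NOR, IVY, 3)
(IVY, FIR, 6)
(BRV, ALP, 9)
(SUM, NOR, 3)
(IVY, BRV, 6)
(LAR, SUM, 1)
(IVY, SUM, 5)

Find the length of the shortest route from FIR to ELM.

$17

Candidate routes:
FIR → BRV → ALP → ELM: 6+9+2 = 17
FIR → IVY → SUM → ALP → ELM: 7+5+4+2 = 18
The minimum is $17 via FIR → BRV → ALP → ELM.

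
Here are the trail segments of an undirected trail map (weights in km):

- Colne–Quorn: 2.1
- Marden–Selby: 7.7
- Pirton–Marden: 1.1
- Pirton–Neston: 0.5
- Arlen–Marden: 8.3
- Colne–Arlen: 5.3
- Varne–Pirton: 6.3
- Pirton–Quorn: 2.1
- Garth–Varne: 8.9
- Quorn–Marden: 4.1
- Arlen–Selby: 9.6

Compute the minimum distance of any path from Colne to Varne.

Candidate routes:
Colne → Arlen → Marden → Pirton → Varne: 5.3+8.3+1.1+6.3 = 21
Colne → Arlen → Marden → Quorn → Pirton → Varne: 5.3+8.3+4.1+2.1+6.3 = 26.1
Colne → Quorn → Pirton → Varne: 2.1+2.1+6.3 = 10.5
Colne → Quorn → Marden → Pirton → Varne: 2.1+4.1+1.1+6.3 = 13.6
The minimum is 10.5 km via Colne → Quorn → Pirton → Varne.

10.5 km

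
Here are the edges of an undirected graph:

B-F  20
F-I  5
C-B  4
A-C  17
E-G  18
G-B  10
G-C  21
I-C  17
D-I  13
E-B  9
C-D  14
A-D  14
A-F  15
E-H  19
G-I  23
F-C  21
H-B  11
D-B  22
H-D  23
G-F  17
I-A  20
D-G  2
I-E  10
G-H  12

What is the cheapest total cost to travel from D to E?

20

Enumerating some paths:
D - G - B - E: 2+10+9 = 21
D - G - E: 2+18 = 20
Cheapest is D - G - E at 20.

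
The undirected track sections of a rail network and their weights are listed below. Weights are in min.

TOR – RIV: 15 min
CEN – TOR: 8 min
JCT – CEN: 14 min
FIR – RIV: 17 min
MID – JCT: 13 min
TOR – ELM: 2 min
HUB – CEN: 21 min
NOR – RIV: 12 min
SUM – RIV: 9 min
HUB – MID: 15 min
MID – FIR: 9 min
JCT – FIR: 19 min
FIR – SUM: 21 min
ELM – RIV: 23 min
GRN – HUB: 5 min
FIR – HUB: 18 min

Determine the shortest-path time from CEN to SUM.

Shortest distances from CEN:
CEN: 0
TOR: 8  (via CEN)
ELM: 10  (via TOR)
JCT: 14  (via CEN)
HUB: 21  (via CEN)
RIV: 23  (via TOR)
GRN: 26  (via HUB)
MID: 27  (via JCT)
SUM: 32  (via RIV)
Shortest route: CEN → TOR → RIV → SUM = 32 min.

32 min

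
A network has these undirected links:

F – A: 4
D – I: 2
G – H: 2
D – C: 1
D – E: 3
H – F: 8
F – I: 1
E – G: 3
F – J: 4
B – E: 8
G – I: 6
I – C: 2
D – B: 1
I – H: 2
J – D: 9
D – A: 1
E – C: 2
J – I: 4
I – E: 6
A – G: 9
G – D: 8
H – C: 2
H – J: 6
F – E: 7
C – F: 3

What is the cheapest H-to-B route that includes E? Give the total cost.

8

Best H to E: H → C → E costing 4
Best E to B: E → D → B costing 4
Total via E: 4 + 4 = 8.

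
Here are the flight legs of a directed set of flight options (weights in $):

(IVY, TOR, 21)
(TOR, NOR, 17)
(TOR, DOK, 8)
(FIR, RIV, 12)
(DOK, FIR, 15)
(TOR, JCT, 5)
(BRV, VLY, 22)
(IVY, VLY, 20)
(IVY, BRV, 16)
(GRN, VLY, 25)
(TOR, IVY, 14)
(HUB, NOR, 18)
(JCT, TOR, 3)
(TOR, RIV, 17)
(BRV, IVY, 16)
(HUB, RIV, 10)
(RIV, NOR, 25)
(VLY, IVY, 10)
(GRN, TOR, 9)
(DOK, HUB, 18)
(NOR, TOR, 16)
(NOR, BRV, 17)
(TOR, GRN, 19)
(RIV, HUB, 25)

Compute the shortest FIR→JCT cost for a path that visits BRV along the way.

Shortest FIR→BRV: FIR → RIV → NOR → BRV = 54
Shortest BRV→JCT: BRV → IVY → TOR → JCT = 42
Total via BRV: 54 + 42 = $96.

$96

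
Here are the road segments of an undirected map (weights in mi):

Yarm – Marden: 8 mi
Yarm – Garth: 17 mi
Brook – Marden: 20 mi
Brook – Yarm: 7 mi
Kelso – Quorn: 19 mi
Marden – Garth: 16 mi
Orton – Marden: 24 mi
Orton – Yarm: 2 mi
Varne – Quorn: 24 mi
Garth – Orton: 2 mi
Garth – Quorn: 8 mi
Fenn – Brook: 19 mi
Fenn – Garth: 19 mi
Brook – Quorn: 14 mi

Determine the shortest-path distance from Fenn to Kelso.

46 mi

Shortest distances from Fenn:
Fenn: 0
Brook: 19  (via Fenn)
Garth: 19  (via Fenn)
Orton: 21  (via Garth)
Yarm: 23  (via Orton)
Quorn: 27  (via Garth)
Marden: 31  (via Yarm)
Kelso: 46  (via Quorn)
Shortest route: Fenn → Garth → Quorn → Kelso = 46 mi.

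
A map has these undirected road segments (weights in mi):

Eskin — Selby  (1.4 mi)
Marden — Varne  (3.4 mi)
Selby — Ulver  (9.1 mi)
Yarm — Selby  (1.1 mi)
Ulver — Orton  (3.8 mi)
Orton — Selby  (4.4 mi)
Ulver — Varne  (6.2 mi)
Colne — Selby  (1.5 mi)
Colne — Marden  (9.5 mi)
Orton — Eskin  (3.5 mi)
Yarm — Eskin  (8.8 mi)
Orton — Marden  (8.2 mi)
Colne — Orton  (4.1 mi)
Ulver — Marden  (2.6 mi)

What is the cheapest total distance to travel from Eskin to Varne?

Enumerating some paths:
Eskin - Selby - Orton - Ulver - Marden - Varne: 1.4+4.4+3.8+2.6+3.4 = 15.6
Eskin - Orton - Ulver - Marden - Varne: 3.5+3.8+2.6+3.4 = 13.3
Eskin - Orton - Marden - Varne: 3.5+8.2+3.4 = 15.1
Eskin - Orton - Ulver - Varne: 3.5+3.8+6.2 = 13.5
The minimum is 13.3 mi via Eskin - Orton - Ulver - Marden - Varne.

13.3 mi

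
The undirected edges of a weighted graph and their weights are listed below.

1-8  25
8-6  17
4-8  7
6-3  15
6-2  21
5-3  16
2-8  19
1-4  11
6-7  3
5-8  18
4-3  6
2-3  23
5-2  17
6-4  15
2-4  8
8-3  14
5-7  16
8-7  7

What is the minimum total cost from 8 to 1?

Candidate routes:
8 → 1: 25 = 25
8 → 4 → 1: 7+11 = 18
The minimum is 18 via 8 → 4 → 1.

18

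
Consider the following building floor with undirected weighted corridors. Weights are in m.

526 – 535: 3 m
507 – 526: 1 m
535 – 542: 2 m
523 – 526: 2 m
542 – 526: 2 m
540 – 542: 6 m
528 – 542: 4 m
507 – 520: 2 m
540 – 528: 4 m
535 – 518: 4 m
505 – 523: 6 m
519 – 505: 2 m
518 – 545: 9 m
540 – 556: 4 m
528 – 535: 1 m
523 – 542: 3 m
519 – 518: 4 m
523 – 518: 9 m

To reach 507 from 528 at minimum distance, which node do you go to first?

Compare a few routes:
528 → 535 → 526 → 507: 1+3+1 = 5
528 → 535 → 542 → 526 → 507: 1+2+2+1 = 6
Cheapest is 528 → 535 → 526 → 507 at 5 m.
So from 528 the first move is to 535.

535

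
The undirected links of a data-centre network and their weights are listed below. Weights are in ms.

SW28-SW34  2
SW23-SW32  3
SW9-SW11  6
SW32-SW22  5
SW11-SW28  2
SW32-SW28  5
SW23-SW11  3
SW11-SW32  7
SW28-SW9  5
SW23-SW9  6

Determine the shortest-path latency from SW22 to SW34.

12 ms

Settle nodes by increasing distance from SW22:
SW22: 0
SW32: 5  (via SW22)
SW23: 8  (via SW32)
SW28: 10  (via SW32)
SW11: 11  (via SW23)
SW34: 12  (via SW28)
Shortest route: SW22–SW32–SW28–SW34 = 12 ms.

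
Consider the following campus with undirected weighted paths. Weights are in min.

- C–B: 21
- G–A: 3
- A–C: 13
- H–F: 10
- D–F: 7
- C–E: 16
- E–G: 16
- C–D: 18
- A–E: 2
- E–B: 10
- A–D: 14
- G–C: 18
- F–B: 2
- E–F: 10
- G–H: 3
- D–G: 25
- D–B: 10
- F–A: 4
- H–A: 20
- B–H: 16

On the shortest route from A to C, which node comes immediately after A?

Candidate routes:
A–C: 13 = 13
A–E–C: 2+16 = 18
A–G–C: 3+18 = 21
The minimum is 13 min via A–C.
So from A the first move is to C.

C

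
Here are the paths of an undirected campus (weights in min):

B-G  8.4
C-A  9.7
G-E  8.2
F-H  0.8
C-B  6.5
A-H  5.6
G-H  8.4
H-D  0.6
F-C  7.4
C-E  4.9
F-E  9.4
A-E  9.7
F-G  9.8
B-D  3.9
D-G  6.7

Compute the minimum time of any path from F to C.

7.4 min

Shortest distances from F:
F: 0
H: 0.8  (via F)
D: 1.4  (via H)
B: 5.3  (via D)
A: 6.4  (via H)
C: 7.4  (via F)
Shortest route: F → C = 7.4 min.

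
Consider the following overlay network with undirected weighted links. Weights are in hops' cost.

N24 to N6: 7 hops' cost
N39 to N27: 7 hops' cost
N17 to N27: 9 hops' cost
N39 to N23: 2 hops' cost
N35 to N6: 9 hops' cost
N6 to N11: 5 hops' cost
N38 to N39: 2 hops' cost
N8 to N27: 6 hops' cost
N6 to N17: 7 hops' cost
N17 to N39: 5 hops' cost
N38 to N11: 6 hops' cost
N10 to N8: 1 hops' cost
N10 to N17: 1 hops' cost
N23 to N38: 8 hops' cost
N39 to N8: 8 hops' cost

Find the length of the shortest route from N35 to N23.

23 hops' cost

Enumerating some paths:
N35 - N6 - N11 - N38 - N39 - N23: 9+5+6+2+2 = 24
N35 - N6 - N17 - N39 - N23: 9+7+5+2 = 23
Cheapest is N35 - N6 - N17 - N39 - N23 at 23 hops' cost.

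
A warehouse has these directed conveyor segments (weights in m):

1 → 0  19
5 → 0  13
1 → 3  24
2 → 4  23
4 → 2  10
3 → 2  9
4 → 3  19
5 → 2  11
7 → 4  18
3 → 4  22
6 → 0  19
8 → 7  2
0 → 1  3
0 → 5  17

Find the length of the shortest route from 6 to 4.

68 m

Enumerating some paths:
6 - 0 - 5 - 2 - 4: 19+17+11+23 = 70
6 - 0 - 1 - 3 - 4: 19+3+24+22 = 68
Cheapest is 6 - 0 - 1 - 3 - 4 at 68 m.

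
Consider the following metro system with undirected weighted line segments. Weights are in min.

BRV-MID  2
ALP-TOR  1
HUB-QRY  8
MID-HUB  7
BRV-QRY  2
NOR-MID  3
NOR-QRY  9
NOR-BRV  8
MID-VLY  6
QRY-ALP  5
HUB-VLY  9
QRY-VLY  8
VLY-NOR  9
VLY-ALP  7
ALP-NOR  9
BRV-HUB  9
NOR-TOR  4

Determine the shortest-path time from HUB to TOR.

Enumerating some paths:
HUB - MID - BRV - QRY - ALP - TOR: 7+2+2+5+1 = 17
HUB - VLY - ALP - TOR: 9+7+1 = 17
HUB - BRV - QRY - ALP - TOR: 9+2+5+1 = 17
HUB - MID - NOR - TOR: 7+3+4 = 14
Cheapest is HUB - MID - NOR - TOR at 14 min.

14 min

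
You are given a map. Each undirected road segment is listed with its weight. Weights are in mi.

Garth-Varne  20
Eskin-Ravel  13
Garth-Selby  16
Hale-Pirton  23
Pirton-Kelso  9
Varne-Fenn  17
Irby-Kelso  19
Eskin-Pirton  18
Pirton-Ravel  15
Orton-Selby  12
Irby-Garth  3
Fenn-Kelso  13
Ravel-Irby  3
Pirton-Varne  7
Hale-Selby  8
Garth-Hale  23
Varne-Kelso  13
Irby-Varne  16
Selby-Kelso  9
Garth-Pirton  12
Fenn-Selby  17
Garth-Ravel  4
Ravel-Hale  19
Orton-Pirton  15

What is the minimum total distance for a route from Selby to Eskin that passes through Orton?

Best Selby to Orton: Selby–Orton costing 12
Shortest Orton→Eskin: Orton–Pirton–Eskin = 33
Total via Orton: 12 + 33 = 45 mi.

45 mi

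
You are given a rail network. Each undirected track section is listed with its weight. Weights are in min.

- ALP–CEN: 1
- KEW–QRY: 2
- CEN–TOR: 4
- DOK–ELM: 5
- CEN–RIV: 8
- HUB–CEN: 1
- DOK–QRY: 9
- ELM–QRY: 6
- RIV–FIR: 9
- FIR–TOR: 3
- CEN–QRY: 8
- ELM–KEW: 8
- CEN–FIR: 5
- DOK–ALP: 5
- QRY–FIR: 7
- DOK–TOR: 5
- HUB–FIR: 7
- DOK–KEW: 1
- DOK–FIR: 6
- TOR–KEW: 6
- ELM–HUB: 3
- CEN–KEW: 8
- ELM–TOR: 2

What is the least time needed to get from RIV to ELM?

Candidate routes:
RIV → CEN → HUB → ELM: 8+1+3 = 12
RIV → FIR → TOR → ELM: 9+3+2 = 14
RIV → CEN → TOR → ELM: 8+4+2 = 14
The minimum is 12 min via RIV → CEN → HUB → ELM.

12 min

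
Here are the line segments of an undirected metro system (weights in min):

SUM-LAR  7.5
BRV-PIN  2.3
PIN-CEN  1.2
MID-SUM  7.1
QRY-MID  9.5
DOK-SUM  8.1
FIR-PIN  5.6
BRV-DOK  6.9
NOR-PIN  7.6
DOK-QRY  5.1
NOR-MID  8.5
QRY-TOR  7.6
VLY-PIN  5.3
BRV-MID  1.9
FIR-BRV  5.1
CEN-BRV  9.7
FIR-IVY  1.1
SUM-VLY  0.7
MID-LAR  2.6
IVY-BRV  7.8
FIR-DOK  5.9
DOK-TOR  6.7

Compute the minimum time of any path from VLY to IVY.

12 min

Running Dijkstra from VLY:
VLY: 0
SUM: 0.7  (via VLY)
PIN: 5.3  (via VLY)
CEN: 6.5  (via PIN)
BRV: 7.6  (via PIN)
MID: 7.8  (via SUM)
LAR: 8.2  (via SUM)
DOK: 8.8  (via SUM)
FIR: 10.9  (via PIN)
IVY: 12  (via FIR)
Shortest route: VLY–PIN–FIR–IVY = 12 min.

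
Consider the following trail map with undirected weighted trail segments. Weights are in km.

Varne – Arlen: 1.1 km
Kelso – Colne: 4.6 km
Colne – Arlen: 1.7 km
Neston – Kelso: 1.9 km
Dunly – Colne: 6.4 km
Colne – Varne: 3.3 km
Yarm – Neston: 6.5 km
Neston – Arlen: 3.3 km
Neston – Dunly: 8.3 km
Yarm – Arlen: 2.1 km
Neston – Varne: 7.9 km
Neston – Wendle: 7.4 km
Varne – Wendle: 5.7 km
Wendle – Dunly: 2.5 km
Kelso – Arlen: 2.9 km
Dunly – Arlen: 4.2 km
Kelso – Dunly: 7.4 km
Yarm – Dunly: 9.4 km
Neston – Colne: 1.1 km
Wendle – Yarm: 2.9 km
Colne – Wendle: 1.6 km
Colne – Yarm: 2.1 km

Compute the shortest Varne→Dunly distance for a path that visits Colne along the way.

Best Varne to Colne: Varne–Arlen–Colne costing 2.8
Best Colne to Dunly: Colne–Wendle–Dunly costing 4.1
Total via Colne: 2.8 + 4.1 = 6.9 km.

6.9 km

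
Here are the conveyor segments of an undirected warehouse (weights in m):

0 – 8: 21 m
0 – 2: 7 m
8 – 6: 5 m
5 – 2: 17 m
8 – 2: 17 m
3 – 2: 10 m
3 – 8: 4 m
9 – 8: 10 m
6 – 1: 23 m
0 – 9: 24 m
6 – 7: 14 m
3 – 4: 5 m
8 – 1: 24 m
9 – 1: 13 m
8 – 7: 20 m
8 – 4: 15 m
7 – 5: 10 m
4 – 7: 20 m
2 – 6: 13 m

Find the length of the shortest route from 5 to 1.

47 m

Settle nodes by increasing distance from 5:
5: 0
7: 10  (via 5)
2: 17  (via 5)
0: 24  (via 2)
6: 24  (via 7)
3: 27  (via 2)
8: 29  (via 6)
4: 30  (via 7)
9: 39  (via 8)
1: 47  (via 6)
Shortest route: 5 → 7 → 6 → 1 = 47 m.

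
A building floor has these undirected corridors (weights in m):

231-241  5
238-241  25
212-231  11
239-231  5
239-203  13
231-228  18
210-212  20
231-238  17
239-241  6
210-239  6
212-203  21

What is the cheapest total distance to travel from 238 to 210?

28 m

Enumerating some paths:
238 - 231 - 239 - 210: 17+5+6 = 28
238 - 231 - 241 - 239 - 210: 17+5+6+6 = 34
The minimum is 28 m via 238 - 231 - 239 - 210.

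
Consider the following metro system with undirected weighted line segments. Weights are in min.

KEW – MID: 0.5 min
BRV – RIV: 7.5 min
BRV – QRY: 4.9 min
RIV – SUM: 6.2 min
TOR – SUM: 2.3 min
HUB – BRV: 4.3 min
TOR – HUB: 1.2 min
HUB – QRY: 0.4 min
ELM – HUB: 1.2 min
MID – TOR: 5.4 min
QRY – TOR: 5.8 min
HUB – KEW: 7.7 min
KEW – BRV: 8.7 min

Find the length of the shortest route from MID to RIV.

Candidate routes:
MID → TOR → SUM → RIV: 5.4+2.3+6.2 = 13.9
MID → KEW → BRV → RIV: 0.5+8.7+7.5 = 16.7
The minimum is 13.9 min via MID → TOR → SUM → RIV.

13.9 min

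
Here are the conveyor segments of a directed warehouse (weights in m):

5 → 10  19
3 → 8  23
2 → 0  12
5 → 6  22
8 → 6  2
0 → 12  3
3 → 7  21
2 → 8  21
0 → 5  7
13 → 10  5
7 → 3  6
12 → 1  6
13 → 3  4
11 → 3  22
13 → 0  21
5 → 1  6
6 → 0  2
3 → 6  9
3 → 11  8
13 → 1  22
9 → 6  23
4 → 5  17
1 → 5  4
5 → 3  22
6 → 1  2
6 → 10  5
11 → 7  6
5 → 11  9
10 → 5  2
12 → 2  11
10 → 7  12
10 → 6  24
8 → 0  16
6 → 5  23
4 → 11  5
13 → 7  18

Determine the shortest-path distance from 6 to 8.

Enumerating some paths:
6 → 0 → 12 → 2 → 8: 2+3+11+21 = 37
6 → 10 → 7 → 3 → 8: 5+12+6+23 = 46
The minimum is 37 m via 6 → 0 → 12 → 2 → 8.

37 m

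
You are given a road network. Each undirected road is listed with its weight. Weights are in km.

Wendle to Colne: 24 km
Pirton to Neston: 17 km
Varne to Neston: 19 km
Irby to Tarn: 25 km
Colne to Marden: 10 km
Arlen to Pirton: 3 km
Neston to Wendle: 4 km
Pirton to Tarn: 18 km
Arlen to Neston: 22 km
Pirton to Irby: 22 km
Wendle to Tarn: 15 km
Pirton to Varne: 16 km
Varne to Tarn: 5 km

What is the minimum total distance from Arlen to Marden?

Running Dijkstra from Arlen:
Arlen: 0
Pirton: 3  (via Arlen)
Varne: 19  (via Pirton)
Neston: 20  (via Pirton)
Tarn: 21  (via Pirton)
Wendle: 24  (via Neston)
Irby: 25  (via Pirton)
Colne: 48  (via Wendle)
Marden: 58  (via Colne)
Shortest route: Arlen–Pirton–Neston–Wendle–Colne–Marden = 58 km.

58 km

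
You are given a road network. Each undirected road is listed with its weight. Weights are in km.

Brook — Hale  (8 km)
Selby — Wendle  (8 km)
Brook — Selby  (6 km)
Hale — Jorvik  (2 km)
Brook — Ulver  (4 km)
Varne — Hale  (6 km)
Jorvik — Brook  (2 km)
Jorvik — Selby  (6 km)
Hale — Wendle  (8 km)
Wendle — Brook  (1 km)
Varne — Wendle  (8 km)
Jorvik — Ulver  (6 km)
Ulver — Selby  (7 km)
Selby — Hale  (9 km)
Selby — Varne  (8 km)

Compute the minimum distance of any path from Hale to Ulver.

Shortest distances from Hale:
Hale: 0
Jorvik: 2  (via Hale)
Brook: 4  (via Jorvik)
Wendle: 5  (via Brook)
Varne: 6  (via Hale)
Selby: 8  (via Jorvik)
Ulver: 8  (via Jorvik)
Shortest route: Hale → Jorvik → Ulver = 8 km.

8 km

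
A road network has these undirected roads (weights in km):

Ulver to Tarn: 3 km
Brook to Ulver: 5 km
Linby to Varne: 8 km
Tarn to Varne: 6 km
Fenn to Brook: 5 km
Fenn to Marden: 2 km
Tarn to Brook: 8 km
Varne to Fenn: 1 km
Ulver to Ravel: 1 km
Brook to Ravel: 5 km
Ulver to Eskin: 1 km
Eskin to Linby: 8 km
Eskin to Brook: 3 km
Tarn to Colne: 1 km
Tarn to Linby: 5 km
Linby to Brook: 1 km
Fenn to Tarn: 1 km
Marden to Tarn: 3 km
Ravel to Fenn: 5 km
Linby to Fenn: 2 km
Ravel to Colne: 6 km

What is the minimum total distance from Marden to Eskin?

7 km

Shortest distances from Marden:
Marden: 0
Fenn: 2  (via Marden)
Tarn: 3  (via Marden)
Varne: 3  (via Fenn)
Colne: 4  (via Tarn)
Linby: 4  (via Fenn)
Brook: 5  (via Linby)
Ulver: 6  (via Tarn)
Eskin: 7  (via Ulver)
Shortest route: Marden → Tarn → Ulver → Eskin = 7 km.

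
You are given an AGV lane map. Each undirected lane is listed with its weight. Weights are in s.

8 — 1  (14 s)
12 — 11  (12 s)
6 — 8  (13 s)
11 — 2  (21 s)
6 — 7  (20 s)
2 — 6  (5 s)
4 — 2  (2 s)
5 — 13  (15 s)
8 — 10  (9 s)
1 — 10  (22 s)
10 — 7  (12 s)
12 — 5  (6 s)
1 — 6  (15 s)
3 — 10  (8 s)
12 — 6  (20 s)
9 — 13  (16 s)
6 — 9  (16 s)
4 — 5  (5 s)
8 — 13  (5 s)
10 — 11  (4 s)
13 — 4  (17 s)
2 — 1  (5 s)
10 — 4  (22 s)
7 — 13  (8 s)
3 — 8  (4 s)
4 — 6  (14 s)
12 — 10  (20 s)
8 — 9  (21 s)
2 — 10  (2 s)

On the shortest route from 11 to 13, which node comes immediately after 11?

Candidate routes:
11–10–8–13: 4+9+5 = 18
11–10–2–4–13: 4+2+2+17 = 25
11–10–7–13: 4+12+8 = 24
11–10–3–8–13: 4+8+4+5 = 21
Cheapest is 11–10–8–13 at 18 s.
So from 11 the first move is to 10.

10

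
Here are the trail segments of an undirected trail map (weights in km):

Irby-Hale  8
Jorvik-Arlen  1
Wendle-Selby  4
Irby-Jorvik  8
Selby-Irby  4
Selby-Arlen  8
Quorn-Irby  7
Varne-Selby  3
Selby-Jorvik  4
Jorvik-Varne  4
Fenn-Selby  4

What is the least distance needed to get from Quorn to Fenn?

Shortest distances from Quorn:
Quorn: 0
Irby: 7  (via Quorn)
Selby: 11  (via Irby)
Varne: 14  (via Selby)
Fenn: 15  (via Selby)
Shortest route: Quorn–Irby–Selby–Fenn = 15 km.

15 km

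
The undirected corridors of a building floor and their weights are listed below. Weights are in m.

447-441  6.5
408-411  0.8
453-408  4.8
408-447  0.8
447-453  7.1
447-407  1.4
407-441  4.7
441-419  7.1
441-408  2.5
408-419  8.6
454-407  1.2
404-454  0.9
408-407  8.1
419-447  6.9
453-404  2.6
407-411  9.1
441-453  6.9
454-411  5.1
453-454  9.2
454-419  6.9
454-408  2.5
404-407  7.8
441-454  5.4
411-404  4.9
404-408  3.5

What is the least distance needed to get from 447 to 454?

Running Dijkstra from 447:
447: 0
408: 0.8  (via 447)
407: 1.4  (via 447)
411: 1.6  (via 408)
454: 2.6  (via 407)
Shortest route: 447–407–454 = 2.6 m.

2.6 m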